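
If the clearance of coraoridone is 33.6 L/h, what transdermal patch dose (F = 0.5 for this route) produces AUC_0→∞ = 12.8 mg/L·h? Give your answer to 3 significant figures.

Dose = CL × AUC_0→∞ / F
     = 33.6 × 12.8 / 0.5 = 860.16 mg

Dose = 860 mg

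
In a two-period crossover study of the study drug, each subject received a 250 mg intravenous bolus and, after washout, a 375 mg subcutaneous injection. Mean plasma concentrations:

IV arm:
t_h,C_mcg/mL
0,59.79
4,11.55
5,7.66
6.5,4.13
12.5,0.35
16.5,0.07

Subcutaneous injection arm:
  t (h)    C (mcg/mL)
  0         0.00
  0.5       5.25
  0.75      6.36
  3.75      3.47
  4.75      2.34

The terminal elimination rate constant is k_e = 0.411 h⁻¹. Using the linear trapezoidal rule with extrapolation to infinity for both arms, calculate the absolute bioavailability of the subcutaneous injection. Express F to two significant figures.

Trapezoidal AUC_0→16.5 (IV):
  [0→4]: (59.79+11.55)/2 × 4 = 142.68
  [4→5]: (11.55+7.66)/2 × 1 = 9.605
  [5→6.5]: (7.66+4.13)/2 × 1.5 = 8.8425
  [6.5→12.5]: (4.13+0.35)/2 × 6 = 13.44
  [12.5→16.5]: (0.35+0.07)/2 × 4 = 0.84
  Sum = 175.4075 mcg/mL·h
IV tail: 0.07/0.411 = 0.170; AUC_iv,0→∞ = 175.4075 + 0.170 = 175.5775 mcg/mL·h
Trapezoidal AUC_0→4.75 (subcutaneous injection):
  [0→0.5]: (0.00+5.25)/2 × 0.5 = 1.3125
  [0.5→0.75]: (5.25+6.36)/2 × 0.25 = 1.45125
  [0.75→3.75]: (6.36+3.47)/2 × 3 = 14.745
  [3.75→4.75]: (3.47+2.34)/2 × 1 = 2.905
  Sum = 20.41375 mcg/mL·h
subcutaneous injection tail: 2.34/0.411 = 5.693; AUC_ev,0→∞ = 20.41375 + 5.693 = 26.10675 mcg/mL·h
F = (AUC_ev/D_ev)/(AUC_iv/D_iv) = (26.10675/375)/(175.5775/250) = 0.069618/0.70231 = 0.0991

F = 0.099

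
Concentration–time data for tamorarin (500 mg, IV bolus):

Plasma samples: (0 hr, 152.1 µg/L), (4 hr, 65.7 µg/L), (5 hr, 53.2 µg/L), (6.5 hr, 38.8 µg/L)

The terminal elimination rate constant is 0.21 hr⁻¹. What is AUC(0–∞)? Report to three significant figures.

AUC = 749 µg/L·hr

Trapezoidal AUC_0→6.5:
  [0→4]: (152.1+65.7)/2 × 4 = 435.6
  [4→5]: (65.7+53.2)/2 × 1 = 59.45
  [5→6.5]: (53.2+38.8)/2 × 1.5 = 69.0
  Sum = 564.05 µg/L·hr
Extrapolated tail: C_last / k_e = 38.8 / 0.21 = 184.762
AUC_0→∞ = 564.05 + 184.762 = 748.812 µg/L·hr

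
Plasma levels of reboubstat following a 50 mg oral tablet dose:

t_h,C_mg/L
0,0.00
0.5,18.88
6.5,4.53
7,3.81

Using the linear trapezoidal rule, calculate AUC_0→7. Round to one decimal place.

AUC = 77.0 mg/L·h

Trapezoidal AUC_0→7:
  [0→0.5]: (0.00+18.88)/2 × 0.5 = 4.72
  [0.5→6.5]: (18.88+4.53)/2 × 6 = 70.23
  [6.5→7]: (4.53+3.81)/2 × 0.5 = 2.085
  Sum = 77.035 mg/L·h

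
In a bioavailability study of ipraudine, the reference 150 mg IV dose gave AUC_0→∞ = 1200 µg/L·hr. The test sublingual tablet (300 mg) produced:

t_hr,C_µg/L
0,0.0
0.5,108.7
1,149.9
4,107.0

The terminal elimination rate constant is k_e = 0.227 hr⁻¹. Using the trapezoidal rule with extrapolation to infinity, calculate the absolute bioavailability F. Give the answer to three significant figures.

F = 0.395

Trapezoidal AUC_0→4 (sublingual tablet):
  [0→0.5]: (0.0+108.7)/2 × 0.5 = 27.175
  [0.5→1]: (108.7+149.9)/2 × 0.5 = 64.65
  [1→4]: (149.9+107.0)/2 × 3 = 385.35
  Sum = 477.175 µg/L·hr
Tail: C_last/k_e = 107.0/0.227 = 471.366
AUC_0→∞ (sublingual tablet) = 477.175 + 471.366 = 948.541 µg/L·hr
F = (AUC_ev/D_ev)/(AUC_iv/D_iv) = (948.541/300)/(1200/150) = 3.1618/8 = 0.3952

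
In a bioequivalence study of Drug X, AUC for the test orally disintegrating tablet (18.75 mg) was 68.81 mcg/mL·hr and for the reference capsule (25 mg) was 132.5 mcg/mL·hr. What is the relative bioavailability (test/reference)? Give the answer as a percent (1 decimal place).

F_rel = 69.2%

F_rel = (AUC_test/D_test) / (AUC_ref/D_ref)
      = (68.81/18.75) / (132.5/25)
      = 3.66987 / 5.3 = 0.6924 = 69.24%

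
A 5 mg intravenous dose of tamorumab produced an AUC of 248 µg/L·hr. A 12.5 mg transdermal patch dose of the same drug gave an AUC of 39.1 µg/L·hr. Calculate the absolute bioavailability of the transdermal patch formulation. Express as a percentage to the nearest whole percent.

F = 6%

F = (AUC_ev / D_ev) / (AUC_iv / D_iv)
  = (39.1/12.5) / (248/5)
  = 3.128 / 49.6 = 0.0631
  = 6.31%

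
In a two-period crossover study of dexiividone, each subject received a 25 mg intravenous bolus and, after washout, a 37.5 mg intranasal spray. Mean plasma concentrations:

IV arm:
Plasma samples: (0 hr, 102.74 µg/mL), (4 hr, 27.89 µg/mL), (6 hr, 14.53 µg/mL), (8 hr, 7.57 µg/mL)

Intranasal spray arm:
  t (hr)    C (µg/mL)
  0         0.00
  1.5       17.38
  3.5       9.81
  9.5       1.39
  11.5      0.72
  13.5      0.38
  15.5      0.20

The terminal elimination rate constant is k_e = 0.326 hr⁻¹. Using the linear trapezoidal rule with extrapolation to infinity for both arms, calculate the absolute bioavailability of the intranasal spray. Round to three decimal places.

F = 0.149

Trapezoidal AUC_0→8 (IV):
  [0→4]: (102.74+27.89)/2 × 4 = 261.26
  [4→6]: (27.89+14.53)/2 × 2 = 42.42
  [6→8]: (14.53+7.57)/2 × 2 = 22.1
  Sum = 325.78 µg/mL·hr
IV tail: 7.57/0.326 = 23.221; AUC_iv,0→∞ = 325.78 + 23.221 = 349.001 µg/mL·hr
Trapezoidal AUC_0→15.5 (intranasal spray):
  [0→1.5]: (0.00+17.38)/2 × 1.5 = 13.035
  [1.5→3.5]: (17.38+9.81)/2 × 2 = 27.19
  [3.5→9.5]: (9.81+1.39)/2 × 6 = 33.6
  [9.5→11.5]: (1.39+0.72)/2 × 2 = 2.11
  [11.5→13.5]: (0.72+0.38)/2 × 2 = 1.1
  [13.5→15.5]: (0.38+0.20)/2 × 2 = 0.58
  Sum = 77.615 µg/mL·hr
intranasal spray tail: 0.20/0.326 = 0.613; AUC_ev,0→∞ = 77.615 + 0.613 = 78.228 µg/mL·hr
F = (AUC_ev/D_ev)/(AUC_iv/D_iv) = (78.228/37.5)/(349.001/25) = 2.08608/13.96004 = 0.1494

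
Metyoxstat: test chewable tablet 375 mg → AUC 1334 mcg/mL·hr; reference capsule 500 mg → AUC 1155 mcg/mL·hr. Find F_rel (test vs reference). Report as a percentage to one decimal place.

F_rel = 154.0%

F_rel = (AUC_test/D_test) / (AUC_ref/D_ref)
      = (1334/375) / (1155/500)
      = 3.55733 / 2.31 = 1.5400 = 154.00%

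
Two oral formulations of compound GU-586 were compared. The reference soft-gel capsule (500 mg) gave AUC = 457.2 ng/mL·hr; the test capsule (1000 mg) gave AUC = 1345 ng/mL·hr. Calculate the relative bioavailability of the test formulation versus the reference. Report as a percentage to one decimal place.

F_rel = (AUC_test/D_test) / (AUC_ref/D_ref)
      = (1345/1000) / (457.2/500)
      = 1.345 / 0.9144 = 1.4709 = 147.09%

F_rel = 147.1%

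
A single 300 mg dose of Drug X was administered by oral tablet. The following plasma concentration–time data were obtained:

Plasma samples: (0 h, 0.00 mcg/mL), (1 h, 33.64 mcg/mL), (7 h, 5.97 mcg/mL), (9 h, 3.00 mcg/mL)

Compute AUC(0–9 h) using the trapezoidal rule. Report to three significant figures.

Trapezoidal AUC_0→9:
  [0→1]: (0.00+33.64)/2 × 1 = 16.82
  [1→7]: (33.64+5.97)/2 × 6 = 118.83
  [7→9]: (5.97+3.00)/2 × 2 = 8.97
  Sum = 144.62 mcg/mL·h

AUC = 145 mcg/mL·h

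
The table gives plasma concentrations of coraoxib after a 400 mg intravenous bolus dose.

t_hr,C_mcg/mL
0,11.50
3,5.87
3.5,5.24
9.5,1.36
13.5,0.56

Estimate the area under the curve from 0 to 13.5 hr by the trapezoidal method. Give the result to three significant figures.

Trapezoidal AUC_0→13.5:
  [0→3]: (11.50+5.87)/2 × 3 = 26.055
  [3→3.5]: (5.87+5.24)/2 × 0.5 = 2.7775
  [3.5→9.5]: (5.24+1.36)/2 × 6 = 19.8
  [9.5→13.5]: (1.36+0.56)/2 × 4 = 3.84
  Sum = 52.4725 mcg/mL·hr

AUC = 52.5 mcg/mL·hr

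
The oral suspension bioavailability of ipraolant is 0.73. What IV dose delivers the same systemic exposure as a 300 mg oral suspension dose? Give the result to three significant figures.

D_iv = 219 mg

Systemic exposure from an extravascular dose = F × D_ev, so the equivalent IV dose is F × D_ev.
D_iv = F × D_ev = 0.73 × 300 = 219 mg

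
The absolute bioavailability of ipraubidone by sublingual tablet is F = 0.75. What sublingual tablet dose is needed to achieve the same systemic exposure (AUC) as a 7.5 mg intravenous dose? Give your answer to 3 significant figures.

For equal systemic exposure: F × D_ev = D_iv
D_ev = D_iv / F = 7.5 / 0.75 = 10 mg

D_sublingual = 10.0 mg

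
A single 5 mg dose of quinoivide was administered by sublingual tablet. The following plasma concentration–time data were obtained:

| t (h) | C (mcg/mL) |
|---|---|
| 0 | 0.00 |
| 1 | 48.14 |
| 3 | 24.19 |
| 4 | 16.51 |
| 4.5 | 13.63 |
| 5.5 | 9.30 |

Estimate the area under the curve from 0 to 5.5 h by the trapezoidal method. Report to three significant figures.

AUC = 136 mcg/mL·h

Trapezoidal AUC_0→5.5:
  [0→1]: (0.00+48.14)/2 × 1 = 24.07
  [1→3]: (48.14+24.19)/2 × 2 = 72.33
  [3→4]: (24.19+16.51)/2 × 1 = 20.35
  [4→4.5]: (16.51+13.63)/2 × 0.5 = 7.535
  [4.5→5.5]: (13.63+9.30)/2 × 1 = 11.465
  Sum = 135.75 mcg/mL·h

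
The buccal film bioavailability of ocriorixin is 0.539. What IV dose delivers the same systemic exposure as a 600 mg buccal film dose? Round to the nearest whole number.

D_iv = 323 mg

Systemic exposure from an extravascular dose = F × D_ev, so the equivalent IV dose is F × D_ev.
D_iv = F × D_ev = 0.539 × 600 = 323.4 mg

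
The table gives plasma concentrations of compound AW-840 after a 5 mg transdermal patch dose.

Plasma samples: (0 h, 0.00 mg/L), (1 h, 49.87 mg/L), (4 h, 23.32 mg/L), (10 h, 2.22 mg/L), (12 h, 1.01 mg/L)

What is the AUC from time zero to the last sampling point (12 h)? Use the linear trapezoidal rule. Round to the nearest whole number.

AUC = 215 mg/L·h

Trapezoidal AUC_0→12:
  [0→1]: (0.00+49.87)/2 × 1 = 24.935
  [1→4]: (49.87+23.32)/2 × 3 = 109.785
  [4→10]: (23.32+2.22)/2 × 6 = 76.62
  [10→12]: (2.22+1.01)/2 × 2 = 3.23
  Sum = 214.57 mg/L·h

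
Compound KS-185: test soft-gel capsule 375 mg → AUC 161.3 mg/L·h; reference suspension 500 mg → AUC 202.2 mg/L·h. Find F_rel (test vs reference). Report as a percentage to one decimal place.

F_rel = (AUC_test/D_test) / (AUC_ref/D_ref)
      = (161.3/375) / (202.2/500)
      = 0.430133 / 0.4044 = 1.0636 = 106.36%

F_rel = 106.4%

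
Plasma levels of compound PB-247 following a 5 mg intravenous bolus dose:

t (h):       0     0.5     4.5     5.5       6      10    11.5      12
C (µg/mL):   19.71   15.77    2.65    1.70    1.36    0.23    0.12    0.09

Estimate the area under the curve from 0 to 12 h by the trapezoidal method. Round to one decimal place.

Trapezoidal AUC_0→12:
  [0→0.5]: (19.71+15.77)/2 × 0.5 = 8.87
  [0.5→4.5]: (15.77+2.65)/2 × 4 = 36.84
  [4.5→5.5]: (2.65+1.70)/2 × 1 = 2.175
  [5.5→6]: (1.70+1.36)/2 × 0.5 = 0.765
  [6→10]: (1.36+0.23)/2 × 4 = 3.18
  [10→11.5]: (0.23+0.12)/2 × 1.5 = 0.2625
  [11.5→12]: (0.12+0.09)/2 × 0.5 = 0.0525
  Sum = 52.145 µg/mL·h

AUC = 52.1 µg/mL·h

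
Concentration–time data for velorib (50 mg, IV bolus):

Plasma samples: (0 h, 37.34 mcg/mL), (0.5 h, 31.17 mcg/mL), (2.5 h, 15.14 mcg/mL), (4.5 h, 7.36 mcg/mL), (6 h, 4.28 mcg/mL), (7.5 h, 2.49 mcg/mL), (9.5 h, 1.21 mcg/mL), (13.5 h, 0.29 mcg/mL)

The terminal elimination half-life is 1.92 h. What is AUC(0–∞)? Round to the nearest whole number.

Trapezoidal AUC_0→13.5:
  [0→0.5]: (37.34+31.17)/2 × 0.5 = 17.1275
  [0.5→2.5]: (31.17+15.14)/2 × 2 = 46.31
  [2.5→4.5]: (15.14+7.36)/2 × 2 = 22.5
  [4.5→6]: (7.36+4.28)/2 × 1.5 = 8.73
  [6→7.5]: (4.28+2.49)/2 × 1.5 = 5.0775
  [7.5→9.5]: (2.49+1.21)/2 × 2 = 3.7
  [9.5→13.5]: (1.21+0.29)/2 × 4 = 3.0
  Sum = 106.445 mcg/mL·h
k_e = ln2 / t½ = 0.693147 / 1.92 = 0.3610 h^-1
Extrapolated tail: C_last / k_e = 0.29 / 0.361 = 0.803
AUC_0→∞ = 106.445 + 0.803 = 107.248 mcg/mL·h

AUC = 107 mcg/mL·h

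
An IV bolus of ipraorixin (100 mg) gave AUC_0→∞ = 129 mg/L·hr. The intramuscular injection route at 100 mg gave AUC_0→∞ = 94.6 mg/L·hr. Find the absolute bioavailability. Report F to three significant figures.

F = 0.733

F = (AUC_ev / D_ev) / (AUC_iv / D_iv)
  = (94.6/100) / (129/100)
  = 0.946 / 1.29 = 0.7333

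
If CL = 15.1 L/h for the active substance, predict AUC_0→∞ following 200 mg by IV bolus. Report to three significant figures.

AUC_0→∞ = Dose_iv / CL
        = 200 / 15.1 = 13.245 mg/L·h

AUC = 13.2 mg/L·h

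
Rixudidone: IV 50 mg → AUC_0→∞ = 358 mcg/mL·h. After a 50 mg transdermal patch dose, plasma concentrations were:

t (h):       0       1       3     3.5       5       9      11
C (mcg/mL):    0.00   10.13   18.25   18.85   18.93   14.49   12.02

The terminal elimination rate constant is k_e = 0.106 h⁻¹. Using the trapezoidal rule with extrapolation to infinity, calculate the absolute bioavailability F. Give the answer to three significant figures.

F = 0.776

Trapezoidal AUC_0→11 (transdermal patch):
  [0→1]: (0.00+10.13)/2 × 1 = 5.065
  [1→3]: (10.13+18.25)/2 × 2 = 28.38
  [3→3.5]: (18.25+18.85)/2 × 0.5 = 9.275
  [3.5→5]: (18.85+18.93)/2 × 1.5 = 28.335
  [5→9]: (18.93+14.49)/2 × 4 = 66.84
  [9→11]: (14.49+12.02)/2 × 2 = 26.51
  Sum = 164.405 mcg/mL·h
Tail: C_last/k_e = 12.02/0.106 = 113.396
AUC_0→∞ (transdermal patch) = 164.405 + 113.396 = 277.801 mcg/mL·h
F = (AUC_ev/D_ev)/(AUC_iv/D_iv) = (277.801/50)/(358/50) = 5.55602/7.16 = 0.7760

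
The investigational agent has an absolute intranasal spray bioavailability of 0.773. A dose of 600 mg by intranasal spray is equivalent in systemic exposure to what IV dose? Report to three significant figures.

D_iv = 464 mg

Systemic exposure from an extravascular dose = F × D_ev, so the equivalent IV dose is F × D_ev.
D_iv = F × D_ev = 0.773 × 600 = 463.8 mg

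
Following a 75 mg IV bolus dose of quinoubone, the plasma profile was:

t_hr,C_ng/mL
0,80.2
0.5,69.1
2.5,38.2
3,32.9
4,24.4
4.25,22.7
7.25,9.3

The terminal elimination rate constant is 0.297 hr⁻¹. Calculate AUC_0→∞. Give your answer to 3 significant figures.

AUC = 276 ng/mL·hr

Trapezoidal AUC_0→7.25:
  [0→0.5]: (80.2+69.1)/2 × 0.5 = 37.325
  [0.5→2.5]: (69.1+38.2)/2 × 2 = 107.3
  [2.5→3]: (38.2+32.9)/2 × 0.5 = 17.775
  [3→4]: (32.9+24.4)/2 × 1 = 28.65
  [4→4.25]: (24.4+22.7)/2 × 0.25 = 5.8875
  [4.25→7.25]: (22.7+9.3)/2 × 3 = 48.0
  Sum = 244.9375 ng/mL·hr
Extrapolated tail: C_last / k_e = 9.3 / 0.297 = 31.313
AUC_0→∞ = 244.9375 + 31.313 = 276.2505 ng/mL·hr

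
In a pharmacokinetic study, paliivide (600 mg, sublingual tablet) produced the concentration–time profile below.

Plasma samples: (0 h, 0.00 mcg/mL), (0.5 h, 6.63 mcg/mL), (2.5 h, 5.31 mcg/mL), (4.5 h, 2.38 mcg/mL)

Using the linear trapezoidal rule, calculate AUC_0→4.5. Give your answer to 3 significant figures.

Trapezoidal AUC_0→4.5:
  [0→0.5]: (0.00+6.63)/2 × 0.5 = 1.6575
  [0.5→2.5]: (6.63+5.31)/2 × 2 = 11.94
  [2.5→4.5]: (5.31+2.38)/2 × 2 = 7.69
  Sum = 21.2875 mcg/mL·h

AUC = 21.3 mcg/mL·h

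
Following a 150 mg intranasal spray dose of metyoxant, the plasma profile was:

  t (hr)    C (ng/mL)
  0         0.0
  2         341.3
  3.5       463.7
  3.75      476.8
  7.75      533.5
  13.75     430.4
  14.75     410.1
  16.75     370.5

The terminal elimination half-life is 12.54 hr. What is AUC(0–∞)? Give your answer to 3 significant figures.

AUC = 13900 ng/mL·hr

Trapezoidal AUC_0→16.75:
  [0→2]: (0.0+341.3)/2 × 2 = 341.3
  [2→3.5]: (341.3+463.7)/2 × 1.5 = 603.75
  [3.5→3.75]: (463.7+476.8)/2 × 0.25 = 117.5625
  [3.75→7.75]: (476.8+533.5)/2 × 4 = 2020.6
  [7.75→13.75]: (533.5+430.4)/2 × 6 = 2891.7
  [13.75→14.75]: (430.4+410.1)/2 × 1 = 420.25
  [14.75→16.75]: (410.1+370.5)/2 × 2 = 780.6
  Sum = 7175.7625 ng/mL·hr
k_e = ln2 / t½ = 0.693147 / 12.54 = 0.0553 hr^-1
Extrapolated tail: C_last / k_e = 370.5 / 0.0553 = 6699.819
AUC_0→∞ = 7175.7625 + 6699.819 = 13875.5815 ng/mL·hr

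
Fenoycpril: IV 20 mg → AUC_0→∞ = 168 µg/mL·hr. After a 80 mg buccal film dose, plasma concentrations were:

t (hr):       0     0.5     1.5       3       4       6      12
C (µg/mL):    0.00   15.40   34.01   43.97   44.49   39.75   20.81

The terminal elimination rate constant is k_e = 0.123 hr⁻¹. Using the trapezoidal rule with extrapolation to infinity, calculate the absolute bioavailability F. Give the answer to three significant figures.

F = 0.843

Trapezoidal AUC_0→12 (buccal film):
  [0→0.5]: (0.00+15.40)/2 × 0.5 = 3.85
  [0.5→1.5]: (15.40+34.01)/2 × 1 = 24.705
  [1.5→3]: (34.01+43.97)/2 × 1.5 = 58.485
  [3→4]: (43.97+44.49)/2 × 1 = 44.23
  [4→6]: (44.49+39.75)/2 × 2 = 84.24
  [6→12]: (39.75+20.81)/2 × 6 = 181.68
  Sum = 397.19 µg/mL·hr
Tail: C_last/k_e = 20.81/0.123 = 169.187
AUC_0→∞ (buccal film) = 397.19 + 169.187 = 566.377 µg/mL·hr
F = (AUC_ev/D_ev)/(AUC_iv/D_iv) = (566.377/80)/(168/20) = 7.0797125/8.4 = 0.8428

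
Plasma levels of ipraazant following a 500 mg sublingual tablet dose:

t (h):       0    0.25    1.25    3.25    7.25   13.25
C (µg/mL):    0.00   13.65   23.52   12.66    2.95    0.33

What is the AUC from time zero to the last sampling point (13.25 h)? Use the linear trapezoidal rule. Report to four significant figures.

AUC = 97.53 µg/mL·h

Trapezoidal AUC_0→13.25:
  [0→0.25]: (0.00+13.65)/2 × 0.25 = 1.70625
  [0.25→1.25]: (13.65+23.52)/2 × 1 = 18.585
  [1.25→3.25]: (23.52+12.66)/2 × 2 = 36.18
  [3.25→7.25]: (12.66+2.95)/2 × 4 = 31.22
  [7.25→13.25]: (2.95+0.33)/2 × 6 = 9.84
  Sum = 97.53125 µg/mL·h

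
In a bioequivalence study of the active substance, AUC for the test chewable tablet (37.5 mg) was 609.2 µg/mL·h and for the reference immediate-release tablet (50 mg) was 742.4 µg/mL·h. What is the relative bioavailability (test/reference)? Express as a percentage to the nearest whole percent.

F_rel = 109%

F_rel = (AUC_test/D_test) / (AUC_ref/D_ref)
      = (609.2/37.5) / (742.4/50)
      = 16.2453 / 14.848 = 1.0941 = 109.41%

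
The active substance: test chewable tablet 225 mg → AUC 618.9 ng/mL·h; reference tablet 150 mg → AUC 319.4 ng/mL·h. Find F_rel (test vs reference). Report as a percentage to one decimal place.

F_rel = 129.2%

F_rel = (AUC_test/D_test) / (AUC_ref/D_ref)
      = (618.9/225) / (319.4/150)
      = 2.75067 / 2.12933 = 1.2918 = 129.18%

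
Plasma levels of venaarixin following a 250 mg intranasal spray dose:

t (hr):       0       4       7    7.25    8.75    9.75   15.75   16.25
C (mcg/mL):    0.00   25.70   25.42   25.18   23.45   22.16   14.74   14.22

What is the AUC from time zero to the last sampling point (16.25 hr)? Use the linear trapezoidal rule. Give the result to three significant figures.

AUC = 312 mcg/mL·hr

Trapezoidal AUC_0→16.25:
  [0→4]: (0.00+25.70)/2 × 4 = 51.4
  [4→7]: (25.70+25.42)/2 × 3 = 76.68
  [7→7.25]: (25.42+25.18)/2 × 0.25 = 6.325
  [7.25→8.75]: (25.18+23.45)/2 × 1.5 = 36.4725
  [8.75→9.75]: (23.45+22.16)/2 × 1 = 22.805
  [9.75→15.75]: (22.16+14.74)/2 × 6 = 110.7
  [15.75→16.25]: (14.74+14.22)/2 × 0.5 = 7.24
  Sum = 311.6225 mcg/mL·hr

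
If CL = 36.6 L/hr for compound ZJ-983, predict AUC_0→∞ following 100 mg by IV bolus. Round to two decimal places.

AUC_0→∞ = Dose_iv / CL
        = 100 / 36.6 = 2.73224 mg/L·hr

AUC = 2.73 mg/L·hr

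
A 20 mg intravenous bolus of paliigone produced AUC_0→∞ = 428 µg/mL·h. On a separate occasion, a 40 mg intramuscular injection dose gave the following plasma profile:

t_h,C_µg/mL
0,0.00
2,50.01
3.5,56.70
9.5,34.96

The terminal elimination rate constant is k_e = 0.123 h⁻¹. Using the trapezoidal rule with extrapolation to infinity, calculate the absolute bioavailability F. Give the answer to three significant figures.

F = 0.805

Trapezoidal AUC_0→9.5 (intramuscular injection):
  [0→2]: (0.00+50.01)/2 × 2 = 50.01
  [2→3.5]: (50.01+56.70)/2 × 1.5 = 80.0325
  [3.5→9.5]: (56.70+34.96)/2 × 6 = 274.98
  Sum = 405.0225 µg/mL·h
Tail: C_last/k_e = 34.96/0.123 = 284.228
AUC_0→∞ (intramuscular injection) = 405.0225 + 284.228 = 689.2505 µg/mL·h
F = (AUC_ev/D_ev)/(AUC_iv/D_iv) = (689.2505/40)/(428/20) = 17.2313/21.4 = 0.8052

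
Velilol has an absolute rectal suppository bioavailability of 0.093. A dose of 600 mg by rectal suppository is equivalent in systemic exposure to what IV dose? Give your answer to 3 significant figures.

Systemic exposure from an extravascular dose = F × D_ev, so the equivalent IV dose is F × D_ev.
D_iv = F × D_ev = 0.093 × 600 = 55.8 mg

D_iv = 55.8 mg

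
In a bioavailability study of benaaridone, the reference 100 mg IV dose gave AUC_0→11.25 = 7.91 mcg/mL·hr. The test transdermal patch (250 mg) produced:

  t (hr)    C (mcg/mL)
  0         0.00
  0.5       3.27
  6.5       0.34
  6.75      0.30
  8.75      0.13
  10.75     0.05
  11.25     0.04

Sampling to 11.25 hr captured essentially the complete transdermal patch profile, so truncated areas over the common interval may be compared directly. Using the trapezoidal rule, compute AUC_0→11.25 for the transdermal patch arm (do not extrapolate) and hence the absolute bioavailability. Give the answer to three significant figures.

Trapezoidal AUC_0→11.25 (transdermal patch):
  [0→0.5]: (0.00+3.27)/2 × 0.5 = 0.8175
  [0.5→6.5]: (3.27+0.34)/2 × 6 = 10.83
  [6.5→6.75]: (0.34+0.30)/2 × 0.25 = 0.08
  [6.75→8.75]: (0.30+0.13)/2 × 2 = 0.43
  [8.75→10.75]: (0.13+0.05)/2 × 2 = 0.18
  [10.75→11.25]: (0.05+0.04)/2 × 0.5 = 0.0225
  Sum = 12.36 mcg/mL·hr
F = (AUC_ev/D_ev)/(AUC_iv/D_iv) = (12.36/250)/(7.91/100) = 0.04944/0.0791 = 0.6250

F = 0.625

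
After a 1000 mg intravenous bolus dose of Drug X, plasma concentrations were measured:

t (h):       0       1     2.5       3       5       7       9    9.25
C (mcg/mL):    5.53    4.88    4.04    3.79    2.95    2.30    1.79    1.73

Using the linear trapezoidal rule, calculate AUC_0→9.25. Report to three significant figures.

AUC = 30.4 mcg/mL·h

Trapezoidal AUC_0→9.25:
  [0→1]: (5.53+4.88)/2 × 1 = 5.205
  [1→2.5]: (4.88+4.04)/2 × 1.5 = 6.69
  [2.5→3]: (4.04+3.79)/2 × 0.5 = 1.9575
  [3→5]: (3.79+2.95)/2 × 2 = 6.74
  [5→7]: (2.95+2.30)/2 × 2 = 5.25
  [7→9]: (2.30+1.79)/2 × 2 = 4.09
  [9→9.25]: (1.79+1.73)/2 × 0.25 = 0.44
  Sum = 30.3725 mcg/mL·h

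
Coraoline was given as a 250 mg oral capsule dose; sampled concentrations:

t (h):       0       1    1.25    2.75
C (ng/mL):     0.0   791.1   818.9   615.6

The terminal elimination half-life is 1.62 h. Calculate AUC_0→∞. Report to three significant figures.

AUC = 3110 ng/mL·h

Trapezoidal AUC_0→2.75:
  [0→1]: (0.0+791.1)/2 × 1 = 395.55
  [1→1.25]: (791.1+818.9)/2 × 0.25 = 201.25
  [1.25→2.75]: (818.9+615.6)/2 × 1.5 = 1075.875
  Sum = 1672.675 ng/mL·h
k_e = ln2 / t½ = 0.693147 / 1.62 = 0.4279 h^-1
Extrapolated tail: C_last / k_e = 615.6 / 0.4279 = 1438.654
AUC_0→∞ = 1672.675 + 1438.654 = 3111.329 ng/mL·h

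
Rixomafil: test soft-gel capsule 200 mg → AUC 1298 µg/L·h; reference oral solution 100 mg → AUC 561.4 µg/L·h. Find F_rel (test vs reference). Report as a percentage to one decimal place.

F_rel = 115.6%

F_rel = (AUC_test/D_test) / (AUC_ref/D_ref)
      = (1298/200) / (561.4/100)
      = 6.49 / 5.614 = 1.1560 = 115.60%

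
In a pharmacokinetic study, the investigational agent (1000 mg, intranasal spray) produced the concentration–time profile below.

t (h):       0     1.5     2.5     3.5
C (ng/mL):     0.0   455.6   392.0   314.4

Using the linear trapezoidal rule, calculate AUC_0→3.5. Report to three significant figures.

Trapezoidal AUC_0→3.5:
  [0→1.5]: (0.0+455.6)/2 × 1.5 = 341.7
  [1.5→2.5]: (455.6+392.0)/2 × 1 = 423.8
  [2.5→3.5]: (392.0+314.4)/2 × 1 = 353.2
  Sum = 1118.7 ng/mL·h

AUC = 1120 ng/mL·h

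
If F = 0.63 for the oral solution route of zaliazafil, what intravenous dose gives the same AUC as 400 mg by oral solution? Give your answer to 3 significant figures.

Systemic exposure from an extravascular dose = F × D_ev, so the equivalent IV dose is F × D_ev.
D_iv = F × D_ev = 0.63 × 400 = 252 mg

D_iv = 252 mg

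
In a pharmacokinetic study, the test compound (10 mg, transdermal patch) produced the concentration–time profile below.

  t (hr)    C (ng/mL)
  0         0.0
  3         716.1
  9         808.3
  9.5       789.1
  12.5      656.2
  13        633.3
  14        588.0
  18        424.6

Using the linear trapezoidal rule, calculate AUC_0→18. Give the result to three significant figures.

Trapezoidal AUC_0→18:
  [0→3]: (0.0+716.1)/2 × 3 = 1074.15
  [3→9]: (716.1+808.3)/2 × 6 = 4573.2
  [9→9.5]: (808.3+789.1)/2 × 0.5 = 399.35
  [9.5→12.5]: (789.1+656.2)/2 × 3 = 2167.95
  [12.5→13]: (656.2+633.3)/2 × 0.5 = 322.375
  [13→14]: (633.3+588.0)/2 × 1 = 610.65
  [14→18]: (588.0+424.6)/2 × 4 = 2025.2
  Sum = 11172.875 ng/mL·hr

AUC = 11200 ng/mL·hr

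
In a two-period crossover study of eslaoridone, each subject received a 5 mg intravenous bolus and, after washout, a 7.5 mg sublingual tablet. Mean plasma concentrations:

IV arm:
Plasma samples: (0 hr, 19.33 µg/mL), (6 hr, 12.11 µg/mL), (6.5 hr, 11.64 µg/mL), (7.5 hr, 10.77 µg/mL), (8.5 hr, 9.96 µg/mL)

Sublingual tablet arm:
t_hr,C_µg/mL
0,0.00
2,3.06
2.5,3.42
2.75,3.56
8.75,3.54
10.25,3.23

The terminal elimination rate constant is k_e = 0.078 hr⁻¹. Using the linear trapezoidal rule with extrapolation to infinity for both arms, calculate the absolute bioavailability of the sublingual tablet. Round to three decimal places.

Trapezoidal AUC_0→8.5 (IV):
  [0→6]: (19.33+12.11)/2 × 6 = 94.32
  [6→6.5]: (12.11+11.64)/2 × 0.5 = 5.9375
  [6.5→7.5]: (11.64+10.77)/2 × 1 = 11.205
  [7.5→8.5]: (10.77+9.96)/2 × 1 = 10.365
  Sum = 121.8275 µg/mL·hr
IV tail: 9.96/0.078 = 127.692; AUC_iv,0→∞ = 121.8275 + 127.692 = 249.5195 µg/mL·hr
Trapezoidal AUC_0→10.25 (sublingual tablet):
  [0→2]: (0.00+3.06)/2 × 2 = 3.06
  [2→2.5]: (3.06+3.42)/2 × 0.5 = 1.62
  [2.5→2.75]: (3.42+3.56)/2 × 0.25 = 0.8725
  [2.75→8.75]: (3.56+3.54)/2 × 6 = 21.3
  [8.75→10.25]: (3.54+3.23)/2 × 1.5 = 5.0775
  Sum = 31.93 µg/mL·hr
sublingual tablet tail: 3.23/0.078 = 41.410; AUC_ev,0→∞ = 31.93 + 41.410 = 73.34 µg/mL·hr
F = (AUC_ev/D_ev)/(AUC_iv/D_iv) = (73.34/7.5)/(249.5195/5) = 9.77867/49.9039 = 0.1960

F = 0.196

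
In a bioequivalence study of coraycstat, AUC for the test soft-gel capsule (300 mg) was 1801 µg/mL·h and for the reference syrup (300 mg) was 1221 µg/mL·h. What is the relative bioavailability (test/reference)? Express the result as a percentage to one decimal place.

F_rel = 147.5%

F_rel = (AUC_test/D_test) / (AUC_ref/D_ref)
      = (1801/300) / (1221/300)
      = 6.00333 / 4.07 = 1.4750 = 147.50%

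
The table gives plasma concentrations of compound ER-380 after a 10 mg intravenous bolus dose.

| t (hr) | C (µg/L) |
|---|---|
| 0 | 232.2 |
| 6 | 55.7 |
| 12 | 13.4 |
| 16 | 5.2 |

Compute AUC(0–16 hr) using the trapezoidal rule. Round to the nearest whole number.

Trapezoidal AUC_0→16:
  [0→6]: (232.2+55.7)/2 × 6 = 863.7
  [6→12]: (55.7+13.4)/2 × 6 = 207.3
  [12→16]: (13.4+5.2)/2 × 4 = 37.2
  Sum = 1108.2 µg/L·hr

AUC = 1108 µg/L·hr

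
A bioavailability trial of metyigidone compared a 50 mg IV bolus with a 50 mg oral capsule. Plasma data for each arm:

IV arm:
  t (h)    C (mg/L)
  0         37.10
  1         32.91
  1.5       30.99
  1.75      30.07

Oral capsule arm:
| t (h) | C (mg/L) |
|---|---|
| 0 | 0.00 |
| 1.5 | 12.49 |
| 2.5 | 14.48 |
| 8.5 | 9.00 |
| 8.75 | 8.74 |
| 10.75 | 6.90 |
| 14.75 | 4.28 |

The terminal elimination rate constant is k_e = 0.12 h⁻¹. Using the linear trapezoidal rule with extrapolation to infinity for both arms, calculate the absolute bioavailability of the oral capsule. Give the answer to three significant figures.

Trapezoidal AUC_0→1.75 (IV):
  [0→1]: (37.10+32.91)/2 × 1 = 35.005
  [1→1.5]: (32.91+30.99)/2 × 0.5 = 15.975
  [1.5→1.75]: (30.99+30.07)/2 × 0.25 = 7.6325
  Sum = 58.6125 mg/L·h
IV tail: 30.07/0.12 = 250.583; AUC_iv,0→∞ = 58.6125 + 250.583 = 309.1955 mg/L·h
Trapezoidal AUC_0→14.75 (oral capsule):
  [0→1.5]: (0.00+12.49)/2 × 1.5 = 9.3675
  [1.5→2.5]: (12.49+14.48)/2 × 1 = 13.485
  [2.5→8.5]: (14.48+9.00)/2 × 6 = 70.44
  [8.5→8.75]: (9.00+8.74)/2 × 0.25 = 2.2175
  [8.75→10.75]: (8.74+6.90)/2 × 2 = 15.64
  [10.75→14.75]: (6.90+4.28)/2 × 4 = 22.36
  Sum = 133.51 mg/L·h
oral capsule tail: 4.28/0.12 = 35.667; AUC_ev,0→∞ = 133.51 + 35.667 = 169.177 mg/L·h
F = (AUC_ev/D_ev)/(AUC_iv/D_iv) = (169.177/50)/(309.1955/50) = 3.38354/6.18391 = 0.5472

F = 0.547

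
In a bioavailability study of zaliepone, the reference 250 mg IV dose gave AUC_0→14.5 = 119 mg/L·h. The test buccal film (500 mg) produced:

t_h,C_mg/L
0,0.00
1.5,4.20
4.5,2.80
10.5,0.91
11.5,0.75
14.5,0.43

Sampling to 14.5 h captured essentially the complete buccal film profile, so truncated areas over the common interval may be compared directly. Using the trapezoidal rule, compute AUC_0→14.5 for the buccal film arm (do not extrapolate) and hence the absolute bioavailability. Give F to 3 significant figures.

F = 0.115

Trapezoidal AUC_0→14.5 (buccal film):
  [0→1.5]: (0.00+4.20)/2 × 1.5 = 3.15
  [1.5→4.5]: (4.20+2.80)/2 × 3 = 10.5
  [4.5→10.5]: (2.80+0.91)/2 × 6 = 11.13
  [10.5→11.5]: (0.91+0.75)/2 × 1 = 0.83
  [11.5→14.5]: (0.75+0.43)/2 × 3 = 1.77
  Sum = 27.38 mg/L·h
F = (AUC_ev/D_ev)/(AUC_iv/D_iv) = (27.38/500)/(119/250) = 0.05476/0.476 = 0.1150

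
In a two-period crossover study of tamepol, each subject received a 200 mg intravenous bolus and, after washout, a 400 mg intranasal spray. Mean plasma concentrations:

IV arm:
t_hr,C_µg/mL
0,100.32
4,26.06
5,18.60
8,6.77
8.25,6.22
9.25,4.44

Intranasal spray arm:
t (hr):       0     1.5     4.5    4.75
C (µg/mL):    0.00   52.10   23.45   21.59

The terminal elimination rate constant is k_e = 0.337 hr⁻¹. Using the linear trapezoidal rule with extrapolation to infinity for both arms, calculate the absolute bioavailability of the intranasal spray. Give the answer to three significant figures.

Trapezoidal AUC_0→9.25 (IV):
  [0→4]: (100.32+26.06)/2 × 4 = 252.76
  [4→5]: (26.06+18.60)/2 × 1 = 22.33
  [5→8]: (18.60+6.77)/2 × 3 = 38.055
  [8→8.25]: (6.77+6.22)/2 × 0.25 = 1.62375
  [8.25→9.25]: (6.22+4.44)/2 × 1 = 5.33
  Sum = 320.09875 µg/mL·hr
IV tail: 4.44/0.337 = 13.175; AUC_iv,0→∞ = 320.09875 + 13.175 = 333.27375 µg/mL·hr
Trapezoidal AUC_0→4.75 (intranasal spray):
  [0→1.5]: (0.00+52.10)/2 × 1.5 = 39.075
  [1.5→4.5]: (52.10+23.45)/2 × 3 = 113.325
  [4.5→4.75]: (23.45+21.59)/2 × 0.25 = 5.63
  Sum = 158.03 µg/mL·hr
intranasal spray tail: 21.59/0.337 = 64.065; AUC_ev,0→∞ = 158.03 + 64.065 = 222.095 µg/mL·hr
F = (AUC_ev/D_ev)/(AUC_iv/D_iv) = (222.095/400)/(333.27375/200) = 0.5552375/1.66637 = 0.3332

F = 0.333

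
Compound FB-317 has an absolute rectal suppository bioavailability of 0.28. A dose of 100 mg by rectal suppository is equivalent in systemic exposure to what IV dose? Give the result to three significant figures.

D_iv = 28.0 mg

Systemic exposure from an extravascular dose = F × D_ev, so the equivalent IV dose is F × D_ev.
D_iv = F × D_ev = 0.28 × 100 = 28 mg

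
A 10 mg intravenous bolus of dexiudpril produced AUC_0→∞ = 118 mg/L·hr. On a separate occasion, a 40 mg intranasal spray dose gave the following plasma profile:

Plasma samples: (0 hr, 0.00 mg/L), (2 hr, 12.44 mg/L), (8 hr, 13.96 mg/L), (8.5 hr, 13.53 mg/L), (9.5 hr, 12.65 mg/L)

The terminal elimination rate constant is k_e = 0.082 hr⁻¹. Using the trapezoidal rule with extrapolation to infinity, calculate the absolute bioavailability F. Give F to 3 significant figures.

F = 0.563

Trapezoidal AUC_0→9.5 (intranasal spray):
  [0→2]: (0.00+12.44)/2 × 2 = 12.44
  [2→8]: (12.44+13.96)/2 × 6 = 79.2
  [8→8.5]: (13.96+13.53)/2 × 0.5 = 6.8725
  [8.5→9.5]: (13.53+12.65)/2 × 1 = 13.09
  Sum = 111.6025 mg/L·hr
Tail: C_last/k_e = 12.65/0.082 = 154.268
AUC_0→∞ (intranasal spray) = 111.6025 + 154.268 = 265.8705 mg/L·hr
F = (AUC_ev/D_ev)/(AUC_iv/D_iv) = (265.8705/40)/(118/10) = 6.6467625/11.8 = 0.5633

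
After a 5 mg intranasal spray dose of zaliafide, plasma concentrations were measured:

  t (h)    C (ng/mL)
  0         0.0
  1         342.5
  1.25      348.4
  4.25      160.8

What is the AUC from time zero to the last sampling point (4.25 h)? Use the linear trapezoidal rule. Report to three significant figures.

AUC = 1020 ng/mL·h

Trapezoidal AUC_0→4.25:
  [0→1]: (0.0+342.5)/2 × 1 = 171.25
  [1→1.25]: (342.5+348.4)/2 × 0.25 = 86.3625
  [1.25→4.25]: (348.4+160.8)/2 × 3 = 763.8
  Sum = 1021.4125 ng/mL·h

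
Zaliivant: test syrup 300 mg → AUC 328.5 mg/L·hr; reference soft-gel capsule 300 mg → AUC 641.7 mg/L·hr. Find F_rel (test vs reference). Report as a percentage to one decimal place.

F_rel = 51.2%

F_rel = (AUC_test/D_test) / (AUC_ref/D_ref)
      = (328.5/300) / (641.7/300)
      = 1.095 / 2.139 = 0.5119 = 51.19%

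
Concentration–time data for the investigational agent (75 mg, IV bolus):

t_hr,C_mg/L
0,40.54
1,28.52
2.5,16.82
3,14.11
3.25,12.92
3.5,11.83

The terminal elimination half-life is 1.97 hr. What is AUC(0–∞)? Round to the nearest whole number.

AUC = 116 mg/L·hr

Trapezoidal AUC_0→3.5:
  [0→1]: (40.54+28.52)/2 × 1 = 34.53
  [1→2.5]: (28.52+16.82)/2 × 1.5 = 34.005
  [2.5→3]: (16.82+14.11)/2 × 0.5 = 7.7325
  [3→3.25]: (14.11+12.92)/2 × 0.25 = 3.37875
  [3.25→3.5]: (12.92+11.83)/2 × 0.25 = 3.09375
  Sum = 82.74 mg/L·hr
k_e = ln2 / t½ = 0.693147 / 1.97 = 0.3519 hr^-1
Extrapolated tail: C_last / k_e = 11.83 / 0.3519 = 33.618
AUC_0→∞ = 82.74 + 33.618 = 116.358 mg/L·hr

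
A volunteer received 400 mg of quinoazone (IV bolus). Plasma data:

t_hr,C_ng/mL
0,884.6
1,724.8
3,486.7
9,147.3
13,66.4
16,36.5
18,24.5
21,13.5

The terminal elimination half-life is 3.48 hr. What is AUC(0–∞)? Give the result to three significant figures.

AUC = 4690 ng/mL·hr

Trapezoidal AUC_0→21:
  [0→1]: (884.6+724.8)/2 × 1 = 804.7
  [1→3]: (724.8+486.7)/2 × 2 = 1211.5
  [3→9]: (486.7+147.3)/2 × 6 = 1902.0
  [9→13]: (147.3+66.4)/2 × 4 = 427.4
  [13→16]: (66.4+36.5)/2 × 3 = 154.35
  [16→18]: (36.5+24.5)/2 × 2 = 61.0
  [18→21]: (24.5+13.5)/2 × 3 = 57.0
  Sum = 4617.95 ng/mL·hr
k_e = ln2 / t½ = 0.693147 / 3.48 = 0.1992 hr^-1
Extrapolated tail: C_last / k_e = 13.5 / 0.1992 = 67.771
AUC_0→∞ = 4617.95 + 67.771 = 4685.721 ng/mL·hr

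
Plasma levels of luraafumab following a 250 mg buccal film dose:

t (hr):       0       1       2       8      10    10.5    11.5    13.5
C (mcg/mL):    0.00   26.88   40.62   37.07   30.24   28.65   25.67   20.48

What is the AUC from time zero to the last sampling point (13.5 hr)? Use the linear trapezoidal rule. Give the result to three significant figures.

Trapezoidal AUC_0→13.5:
  [0→1]: (0.00+26.88)/2 × 1 = 13.44
  [1→2]: (26.88+40.62)/2 × 1 = 33.75
  [2→8]: (40.62+37.07)/2 × 6 = 233.07
  [8→10]: (37.07+30.24)/2 × 2 = 67.31
  [10→10.5]: (30.24+28.65)/2 × 0.5 = 14.7225
  [10.5→11.5]: (28.65+25.67)/2 × 1 = 27.16
  [11.5→13.5]: (25.67+20.48)/2 × 2 = 46.15
  Sum = 435.6025 mcg/mL·hr

AUC = 436 mcg/mL·hr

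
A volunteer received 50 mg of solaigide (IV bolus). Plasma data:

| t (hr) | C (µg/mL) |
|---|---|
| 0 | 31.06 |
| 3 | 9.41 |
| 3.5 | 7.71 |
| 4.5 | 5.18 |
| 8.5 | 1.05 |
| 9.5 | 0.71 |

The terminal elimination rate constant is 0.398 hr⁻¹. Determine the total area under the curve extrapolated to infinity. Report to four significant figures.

Trapezoidal AUC_0→9.5:
  [0→3]: (31.06+9.41)/2 × 3 = 60.705
  [3→3.5]: (9.41+7.71)/2 × 0.5 = 4.28
  [3.5→4.5]: (7.71+5.18)/2 × 1 = 6.445
  [4.5→8.5]: (5.18+1.05)/2 × 4 = 12.46
  [8.5→9.5]: (1.05+0.71)/2 × 1 = 0.88
  Sum = 84.77 µg/mL·hr
Extrapolated tail: C_last / k_e = 0.71 / 0.398 = 1.784
AUC_0→∞ = 84.77 + 1.784 = 86.554 µg/mL·hr

AUC = 86.55 µg/mL·hr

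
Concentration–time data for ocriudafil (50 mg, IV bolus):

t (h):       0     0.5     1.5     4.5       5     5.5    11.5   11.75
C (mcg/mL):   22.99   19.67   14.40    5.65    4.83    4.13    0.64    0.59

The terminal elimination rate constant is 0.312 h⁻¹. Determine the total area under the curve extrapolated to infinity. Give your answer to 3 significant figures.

Trapezoidal AUC_0→11.75:
  [0→0.5]: (22.99+19.67)/2 × 0.5 = 10.665
  [0.5→1.5]: (19.67+14.40)/2 × 1 = 17.035
  [1.5→4.5]: (14.40+5.65)/2 × 3 = 30.075
  [4.5→5]: (5.65+4.83)/2 × 0.5 = 2.62
  [5→5.5]: (4.83+4.13)/2 × 0.5 = 2.24
  [5.5→11.5]: (4.13+0.64)/2 × 6 = 14.31
  [11.5→11.75]: (0.64+0.59)/2 × 0.25 = 0.15375
  Sum = 77.09875 mcg/mL·h
Extrapolated tail: C_last / k_e = 0.59 / 0.312 = 1.891
AUC_0→∞ = 77.09875 + 1.891 = 78.98975 mcg/mL·h

AUC = 79.0 mcg/mL·h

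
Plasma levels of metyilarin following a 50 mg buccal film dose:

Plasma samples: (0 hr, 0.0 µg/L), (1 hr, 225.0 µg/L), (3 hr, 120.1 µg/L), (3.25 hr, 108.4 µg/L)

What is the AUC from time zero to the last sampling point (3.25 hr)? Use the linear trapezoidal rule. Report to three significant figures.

Trapezoidal AUC_0→3.25:
  [0→1]: (0.0+225.0)/2 × 1 = 112.5
  [1→3]: (225.0+120.1)/2 × 2 = 345.1
  [3→3.25]: (120.1+108.4)/2 × 0.25 = 28.5625
  Sum = 486.1625 µg/L·hr

AUC = 486 µg/L·hr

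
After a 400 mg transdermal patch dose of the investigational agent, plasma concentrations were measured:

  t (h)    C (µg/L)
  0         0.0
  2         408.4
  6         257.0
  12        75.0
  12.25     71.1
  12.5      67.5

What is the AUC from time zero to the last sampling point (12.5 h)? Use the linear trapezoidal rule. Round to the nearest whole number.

AUC = 2771 µg/L·h

Trapezoidal AUC_0→12.5:
  [0→2]: (0.0+408.4)/2 × 2 = 408.4
  [2→6]: (408.4+257.0)/2 × 4 = 1330.8
  [6→12]: (257.0+75.0)/2 × 6 = 996.0
  [12→12.25]: (75.0+71.1)/2 × 0.25 = 18.2625
  [12.25→12.5]: (71.1+67.5)/2 × 0.25 = 17.325
  Sum = 2770.7875 µg/L·h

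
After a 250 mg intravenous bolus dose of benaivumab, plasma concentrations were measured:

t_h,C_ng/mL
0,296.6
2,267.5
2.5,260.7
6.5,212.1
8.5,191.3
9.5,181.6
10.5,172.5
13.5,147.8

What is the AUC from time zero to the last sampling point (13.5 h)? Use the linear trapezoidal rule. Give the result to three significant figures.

AUC = 2890 ng/mL·h

Trapezoidal AUC_0→13.5:
  [0→2]: (296.6+267.5)/2 × 2 = 564.1
  [2→2.5]: (267.5+260.7)/2 × 0.5 = 132.05
  [2.5→6.5]: (260.7+212.1)/2 × 4 = 945.6
  [6.5→8.5]: (212.1+191.3)/2 × 2 = 403.4
  [8.5→9.5]: (191.3+181.6)/2 × 1 = 186.45
  [9.5→10.5]: (181.6+172.5)/2 × 1 = 177.05
  [10.5→13.5]: (172.5+147.8)/2 × 3 = 480.45
  Sum = 2889.1 ng/mL·h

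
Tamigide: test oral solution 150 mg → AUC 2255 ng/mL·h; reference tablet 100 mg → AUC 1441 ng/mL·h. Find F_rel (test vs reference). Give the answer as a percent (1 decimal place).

F_rel = 104.3%

F_rel = (AUC_test/D_test) / (AUC_ref/D_ref)
      = (2255/150) / (1441/100)
      = 15.0333 / 14.41 = 1.0433 = 104.33%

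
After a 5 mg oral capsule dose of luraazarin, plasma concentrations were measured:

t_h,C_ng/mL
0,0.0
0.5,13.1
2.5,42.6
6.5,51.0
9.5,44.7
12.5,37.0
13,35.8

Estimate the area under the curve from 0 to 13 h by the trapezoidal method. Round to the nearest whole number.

AUC = 530 ng/mL·h

Trapezoidal AUC_0→13:
  [0→0.5]: (0.0+13.1)/2 × 0.5 = 3.275
  [0.5→2.5]: (13.1+42.6)/2 × 2 = 55.7
  [2.5→6.5]: (42.6+51.0)/2 × 4 = 187.2
  [6.5→9.5]: (51.0+44.7)/2 × 3 = 143.55
  [9.5→12.5]: (44.7+37.0)/2 × 3 = 122.55
  [12.5→13]: (37.0+35.8)/2 × 0.5 = 18.2
  Sum = 530.475 ng/mL·h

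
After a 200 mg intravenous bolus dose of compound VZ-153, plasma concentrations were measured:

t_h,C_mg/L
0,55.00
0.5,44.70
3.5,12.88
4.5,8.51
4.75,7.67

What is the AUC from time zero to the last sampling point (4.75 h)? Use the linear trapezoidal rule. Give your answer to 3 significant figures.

AUC = 124 mg/L·h

Trapezoidal AUC_0→4.75:
  [0→0.5]: (55.00+44.70)/2 × 0.5 = 24.925
  [0.5→3.5]: (44.70+12.88)/2 × 3 = 86.37
  [3.5→4.5]: (12.88+8.51)/2 × 1 = 10.695
  [4.5→4.75]: (8.51+7.67)/2 × 0.25 = 2.0225
  Sum = 124.0125 mg/L·h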